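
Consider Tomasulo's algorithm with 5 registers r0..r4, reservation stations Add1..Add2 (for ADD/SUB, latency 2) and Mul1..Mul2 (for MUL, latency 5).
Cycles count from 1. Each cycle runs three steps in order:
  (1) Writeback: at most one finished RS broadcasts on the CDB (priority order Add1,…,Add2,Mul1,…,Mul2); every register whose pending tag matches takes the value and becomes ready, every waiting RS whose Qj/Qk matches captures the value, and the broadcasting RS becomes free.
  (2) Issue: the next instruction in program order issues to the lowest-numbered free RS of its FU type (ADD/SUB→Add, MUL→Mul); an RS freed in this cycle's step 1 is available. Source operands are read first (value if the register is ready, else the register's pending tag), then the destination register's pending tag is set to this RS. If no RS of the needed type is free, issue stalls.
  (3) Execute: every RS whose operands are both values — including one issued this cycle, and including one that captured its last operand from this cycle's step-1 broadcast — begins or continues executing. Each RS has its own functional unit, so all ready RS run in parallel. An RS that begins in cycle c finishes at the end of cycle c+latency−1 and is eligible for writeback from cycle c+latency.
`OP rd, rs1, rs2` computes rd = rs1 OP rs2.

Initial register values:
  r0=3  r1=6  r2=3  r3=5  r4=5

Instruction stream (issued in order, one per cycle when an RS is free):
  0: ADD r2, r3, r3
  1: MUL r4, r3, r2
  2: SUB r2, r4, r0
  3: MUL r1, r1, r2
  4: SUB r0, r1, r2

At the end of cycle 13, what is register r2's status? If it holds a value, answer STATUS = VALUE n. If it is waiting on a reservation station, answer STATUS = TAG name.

c1: issue ADD r2<-Add1 | r0:3,r1:6,r2:Add1,r3:5,r4:5
c2: issue MUL r4<-Mul1 | r0:3,r1:6,r2:Add1,r3:5,r4:Mul1
c3: CDB Add1=10; issue SUB r2<-Add1 | r0:3,r1:6,r2:Add1,r3:5,r4:Mul1
c4: issue MUL r1<-Mul2 | r0:3,r1:Mul2,r2:Add1,r3:5,r4:Mul1
c5: issue SUB r0<-Add2 | r0:Add2,r1:Mul2,r2:Add1,r3:5,r4:Mul1
c6: - | r0:Add2,r1:Mul2,r2:Add1,r3:5,r4:Mul1
c7: - | r0:Add2,r1:Mul2,r2:Add1,r3:5,r4:Mul1
c8: CDB Mul1=50 | r0:Add2,r1:Mul2,r2:Add1,r3:5,r4:50
c9: - | r0:Add2,r1:Mul2,r2:Add1,r3:5,r4:50
c10: CDB Add1=47 | r0:Add2,r1:Mul2,r2:47,r3:5,r4:50
c11: - | r0:Add2,r1:Mul2,r2:47,r3:5,r4:50
c12: - | r0:Add2,r1:Mul2,r2:47,r3:5,r4:50
c13: - | r0:Add2,r1:Mul2,r2:47,r3:5,r4:50

STATUS = VALUE 47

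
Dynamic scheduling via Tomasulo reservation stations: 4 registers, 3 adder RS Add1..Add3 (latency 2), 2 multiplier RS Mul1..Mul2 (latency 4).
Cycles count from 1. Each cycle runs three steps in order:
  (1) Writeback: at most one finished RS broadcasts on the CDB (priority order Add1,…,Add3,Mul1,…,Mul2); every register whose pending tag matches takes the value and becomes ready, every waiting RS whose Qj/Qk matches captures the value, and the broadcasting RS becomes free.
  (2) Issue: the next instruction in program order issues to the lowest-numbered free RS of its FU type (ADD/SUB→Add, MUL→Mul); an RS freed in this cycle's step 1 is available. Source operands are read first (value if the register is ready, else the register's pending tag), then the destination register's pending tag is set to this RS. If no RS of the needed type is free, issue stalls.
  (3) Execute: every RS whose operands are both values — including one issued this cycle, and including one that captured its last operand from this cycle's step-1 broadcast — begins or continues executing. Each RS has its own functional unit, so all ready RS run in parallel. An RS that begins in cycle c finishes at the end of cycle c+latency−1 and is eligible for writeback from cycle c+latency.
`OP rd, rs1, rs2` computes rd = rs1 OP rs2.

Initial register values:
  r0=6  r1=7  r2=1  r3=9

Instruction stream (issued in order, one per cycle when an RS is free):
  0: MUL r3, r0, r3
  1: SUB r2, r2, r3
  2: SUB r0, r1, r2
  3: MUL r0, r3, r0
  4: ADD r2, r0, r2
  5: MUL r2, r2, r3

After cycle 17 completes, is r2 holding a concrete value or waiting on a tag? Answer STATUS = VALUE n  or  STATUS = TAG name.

c1: issue MUL r3<-Mul1 | r0:6,r1:7,r2:1,r3:Mul1
c2: issue SUB r2<-Add1 | r0:6,r1:7,r2:Add1,r3:Mul1
c3: issue SUB r0<-Add2 | r0:Add2,r1:7,r2:Add1,r3:Mul1
c4: issue MUL r0<-Mul2 | r0:Mul2,r1:7,r2:Add1,r3:Mul1
c5: CDB Mul1=54; issue ADD r2<-Add3 | r0:Mul2,r1:7,r2:Add3,r3:54
c6: issue MUL r2<-Mul1 | r0:Mul2,r1:7,r2:Mul1,r3:54
c7: CDB Add1=-53 | r0:Mul2,r1:7,r2:Mul1,r3:54
c8: - | r0:Mul2,r1:7,r2:Mul1,r3:54
c9: CDB Add2=60 | r0:Mul2,r1:7,r2:Mul1,r3:54
c10: - | r0:Mul2,r1:7,r2:Mul1,r3:54
c11: - | r0:Mul2,r1:7,r2:Mul1,r3:54
c12: - | r0:Mul2,r1:7,r2:Mul1,r3:54
c13: CDB Mul2=3240 | r0:3240,r1:7,r2:Mul1,r3:54
c14: - | r0:3240,r1:7,r2:Mul1,r3:54
c15: CDB Add3=3187 | r0:3240,r1:7,r2:Mul1,r3:54
c16: - | r0:3240,r1:7,r2:Mul1,r3:54
c17: - | r0:3240,r1:7,r2:Mul1,r3:54

STATUS = TAG Mul1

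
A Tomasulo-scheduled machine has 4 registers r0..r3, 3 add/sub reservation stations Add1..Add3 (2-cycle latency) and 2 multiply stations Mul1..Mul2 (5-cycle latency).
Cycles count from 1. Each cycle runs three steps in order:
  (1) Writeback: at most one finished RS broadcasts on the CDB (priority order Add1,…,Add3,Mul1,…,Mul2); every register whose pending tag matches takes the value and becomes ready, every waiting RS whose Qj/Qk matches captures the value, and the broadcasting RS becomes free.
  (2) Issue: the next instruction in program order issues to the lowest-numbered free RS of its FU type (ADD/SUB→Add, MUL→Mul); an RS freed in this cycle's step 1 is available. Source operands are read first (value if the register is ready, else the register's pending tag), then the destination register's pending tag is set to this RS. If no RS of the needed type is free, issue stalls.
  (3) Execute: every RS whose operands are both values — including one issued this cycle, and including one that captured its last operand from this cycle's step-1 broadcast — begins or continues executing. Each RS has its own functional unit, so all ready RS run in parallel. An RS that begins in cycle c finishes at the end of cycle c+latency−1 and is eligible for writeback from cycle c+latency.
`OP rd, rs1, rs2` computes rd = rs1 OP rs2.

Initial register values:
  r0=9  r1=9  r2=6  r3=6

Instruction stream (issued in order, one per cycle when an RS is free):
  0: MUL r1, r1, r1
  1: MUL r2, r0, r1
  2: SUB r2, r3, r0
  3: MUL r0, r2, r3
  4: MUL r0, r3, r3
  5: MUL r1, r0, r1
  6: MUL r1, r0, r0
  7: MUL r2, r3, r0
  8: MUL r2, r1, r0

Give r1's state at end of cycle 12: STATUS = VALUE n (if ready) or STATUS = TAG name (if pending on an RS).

STATUS = TAG Mul2

c1: issue MUL r1<-Mul1 | r0:9,r1:Mul1,r2:6,r3:6
c2: issue MUL r2<-Mul2 | r0:9,r1:Mul1,r2:Mul2,r3:6
c3: issue SUB r2<-Add1 | r0:9,r1:Mul1,r2:Add1,r3:6
c4: stall | r0:9,r1:Mul1,r2:Add1,r3:6
c5: CDB Add1=-3; stall | r0:9,r1:Mul1,r2:-3,r3:6
c6: CDB Mul1=81; issue MUL r0<-Mul1 | r0:Mul1,r1:81,r2:-3,r3:6
c7: stall | r0:Mul1,r1:81,r2:-3,r3:6
c8: stall | r0:Mul1,r1:81,r2:-3,r3:6
c9: stall | r0:Mul1,r1:81,r2:-3,r3:6
c10: stall | r0:Mul1,r1:81,r2:-3,r3:6
c11: CDB Mul1=-18; issue MUL r0<-Mul1 | r0:Mul1,r1:81,r2:-3,r3:6
c12: CDB Mul2=729; issue MUL r1<-Mul2 | r0:Mul1,r1:Mul2,r2:-3,r3:6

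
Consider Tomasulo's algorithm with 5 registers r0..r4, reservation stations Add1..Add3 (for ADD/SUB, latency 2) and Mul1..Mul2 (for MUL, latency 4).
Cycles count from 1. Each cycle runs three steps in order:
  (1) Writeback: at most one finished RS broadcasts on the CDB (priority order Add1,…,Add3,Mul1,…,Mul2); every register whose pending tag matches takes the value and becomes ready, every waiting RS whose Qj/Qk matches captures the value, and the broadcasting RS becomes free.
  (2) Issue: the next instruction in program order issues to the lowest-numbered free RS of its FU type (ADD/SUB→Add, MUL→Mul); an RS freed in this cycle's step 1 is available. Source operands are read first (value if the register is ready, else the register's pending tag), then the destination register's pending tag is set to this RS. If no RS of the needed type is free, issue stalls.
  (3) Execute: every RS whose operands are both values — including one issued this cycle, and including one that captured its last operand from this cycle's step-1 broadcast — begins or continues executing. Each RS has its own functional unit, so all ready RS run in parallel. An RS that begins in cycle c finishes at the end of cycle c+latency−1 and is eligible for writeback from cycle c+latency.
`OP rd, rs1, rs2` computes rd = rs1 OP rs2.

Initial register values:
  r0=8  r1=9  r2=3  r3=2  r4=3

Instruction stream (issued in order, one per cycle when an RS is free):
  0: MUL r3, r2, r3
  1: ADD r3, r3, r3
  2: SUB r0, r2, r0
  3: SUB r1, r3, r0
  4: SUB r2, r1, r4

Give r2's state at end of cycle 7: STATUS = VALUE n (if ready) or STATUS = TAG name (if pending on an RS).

STATUS = TAG Add2

  c1: issue MUL r3<-Mul1  regs: r0:8,r1:9,r2:3,r3:Mul1,r4:3
  c2: issue ADD r3<-Add1  regs: r0:8,r1:9,r2:3,r3:Add1,r4:3
  c3: issue SUB r0<-Add2  regs: r0:Add2,r1:9,r2:3,r3:Add1,r4:3
  c4: issue SUB r1<-Add3  regs: r0:Add2,r1:Add3,r2:3,r3:Add1,r4:3
  c5: CDB Add2=-5; issue SUB r2<-Add2  regs: r0:-5,r1:Add3,r2:Add2,r3:Add1,r4:3
  c6: CDB Mul1=6  regs: r0:-5,r1:Add3,r2:Add2,r3:Add1,r4:3
  c7: -  regs: r0:-5,r1:Add3,r2:Add2,r3:Add1,r4:3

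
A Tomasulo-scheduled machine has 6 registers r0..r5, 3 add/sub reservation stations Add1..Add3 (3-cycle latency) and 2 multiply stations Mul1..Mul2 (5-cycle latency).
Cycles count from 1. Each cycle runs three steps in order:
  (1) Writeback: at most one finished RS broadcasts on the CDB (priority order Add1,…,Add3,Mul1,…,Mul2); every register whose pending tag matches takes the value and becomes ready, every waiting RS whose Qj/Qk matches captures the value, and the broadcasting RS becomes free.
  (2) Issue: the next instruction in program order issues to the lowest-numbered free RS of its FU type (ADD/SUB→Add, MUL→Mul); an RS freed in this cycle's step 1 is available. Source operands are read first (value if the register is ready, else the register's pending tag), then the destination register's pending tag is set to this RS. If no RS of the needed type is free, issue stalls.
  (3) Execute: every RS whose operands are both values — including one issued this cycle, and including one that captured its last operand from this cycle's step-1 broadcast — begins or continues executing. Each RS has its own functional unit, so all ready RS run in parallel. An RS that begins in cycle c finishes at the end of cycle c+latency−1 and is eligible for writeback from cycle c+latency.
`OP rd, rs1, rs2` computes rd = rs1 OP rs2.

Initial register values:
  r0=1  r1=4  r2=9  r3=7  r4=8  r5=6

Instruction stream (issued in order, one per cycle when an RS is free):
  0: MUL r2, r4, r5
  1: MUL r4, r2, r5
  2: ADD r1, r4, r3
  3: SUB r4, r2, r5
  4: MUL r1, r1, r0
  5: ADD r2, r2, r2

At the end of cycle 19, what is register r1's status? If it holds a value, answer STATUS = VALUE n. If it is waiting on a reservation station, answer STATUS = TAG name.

STATUS = VALUE 295

cycle 1: issue MUL r2<-Mul1 // r0:1,r1:4,r2:Mul1,r3:7,r4:8,r5:6
cycle 2: issue MUL r4<-Mul2 // r0:1,r1:4,r2:Mul1,r3:7,r4:Mul2,r5:6
cycle 3: issue ADD r1<-Add1 // r0:1,r1:Add1,r2:Mul1,r3:7,r4:Mul2,r5:6
cycle 4: issue SUB r4<-Add2 // r0:1,r1:Add1,r2:Mul1,r3:7,r4:Add2,r5:6
cycle 5: stall // r0:1,r1:Add1,r2:Mul1,r3:7,r4:Add2,r5:6
cycle 6: CDB Mul1=48; issue MUL r1<-Mul1 // r0:1,r1:Mul1,r2:48,r3:7,r4:Add2,r5:6
cycle 7: issue ADD r2<-Add3 // r0:1,r1:Mul1,r2:Add3,r3:7,r4:Add2,r5:6
cycle 8: - // r0:1,r1:Mul1,r2:Add3,r3:7,r4:Add2,r5:6
cycle 9: CDB Add2=42 // r0:1,r1:Mul1,r2:Add3,r3:7,r4:42,r5:6
cycle 10: CDB Add3=96 // r0:1,r1:Mul1,r2:96,r3:7,r4:42,r5:6
cycle 11: CDB Mul2=288 // r0:1,r1:Mul1,r2:96,r3:7,r4:42,r5:6
cycle 12: - // r0:1,r1:Mul1,r2:96,r3:7,r4:42,r5:6
cycle 13: - // r0:1,r1:Mul1,r2:96,r3:7,r4:42,r5:6
cycle 14: CDB Add1=295 // r0:1,r1:Mul1,r2:96,r3:7,r4:42,r5:6
cycle 15: - // r0:1,r1:Mul1,r2:96,r3:7,r4:42,r5:6
cycle 16: - // r0:1,r1:Mul1,r2:96,r3:7,r4:42,r5:6
cycle 17: - // r0:1,r1:Mul1,r2:96,r3:7,r4:42,r5:6
cycle 18: - // r0:1,r1:Mul1,r2:96,r3:7,r4:42,r5:6
cycle 19: CDB Mul1=295 // r0:1,r1:295,r2:96,r3:7,r4:42,r5:6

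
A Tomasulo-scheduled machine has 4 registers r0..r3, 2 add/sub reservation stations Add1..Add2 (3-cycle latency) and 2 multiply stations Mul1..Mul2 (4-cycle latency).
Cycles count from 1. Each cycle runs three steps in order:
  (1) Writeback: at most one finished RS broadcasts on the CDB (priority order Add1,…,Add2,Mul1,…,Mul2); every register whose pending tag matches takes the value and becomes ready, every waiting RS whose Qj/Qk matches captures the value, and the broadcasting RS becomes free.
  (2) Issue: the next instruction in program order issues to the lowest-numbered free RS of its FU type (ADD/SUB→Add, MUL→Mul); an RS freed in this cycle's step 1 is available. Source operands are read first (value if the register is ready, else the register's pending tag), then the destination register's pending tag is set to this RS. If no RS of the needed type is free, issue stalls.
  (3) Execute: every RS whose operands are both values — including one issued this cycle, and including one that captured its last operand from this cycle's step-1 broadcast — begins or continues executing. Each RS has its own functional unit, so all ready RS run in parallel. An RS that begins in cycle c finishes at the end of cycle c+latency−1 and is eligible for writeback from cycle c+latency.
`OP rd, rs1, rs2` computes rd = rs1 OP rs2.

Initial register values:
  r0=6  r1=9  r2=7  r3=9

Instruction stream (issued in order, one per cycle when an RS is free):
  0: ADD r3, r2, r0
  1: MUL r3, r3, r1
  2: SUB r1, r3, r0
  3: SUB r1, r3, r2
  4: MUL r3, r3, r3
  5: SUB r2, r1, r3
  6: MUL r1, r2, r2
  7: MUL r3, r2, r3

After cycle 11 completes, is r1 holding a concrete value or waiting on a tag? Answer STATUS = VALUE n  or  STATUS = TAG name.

c1: issue ADD r3<-Add1 | r0:6,r1:9,r2:7,r3:Add1
c2: issue MUL r3<-Mul1 | r0:6,r1:9,r2:7,r3:Mul1
c3: issue SUB r1<-Add2 | r0:6,r1:Add2,r2:7,r3:Mul1
c4: CDB Add1=13; issue SUB r1<-Add1 | r0:6,r1:Add1,r2:7,r3:Mul1
c5: issue MUL r3<-Mul2 | r0:6,r1:Add1,r2:7,r3:Mul2
c6: stall | r0:6,r1:Add1,r2:7,r3:Mul2
c7: stall | r0:6,r1:Add1,r2:7,r3:Mul2
c8: CDB Mul1=117; stall | r0:6,r1:Add1,r2:7,r3:Mul2
c9: stall | r0:6,r1:Add1,r2:7,r3:Mul2
c10: stall | r0:6,r1:Add1,r2:7,r3:Mul2
c11: CDB Add1=110; issue SUB r2<-Add1 | r0:6,r1:110,r2:Add1,r3:Mul2

STATUS = VALUE 110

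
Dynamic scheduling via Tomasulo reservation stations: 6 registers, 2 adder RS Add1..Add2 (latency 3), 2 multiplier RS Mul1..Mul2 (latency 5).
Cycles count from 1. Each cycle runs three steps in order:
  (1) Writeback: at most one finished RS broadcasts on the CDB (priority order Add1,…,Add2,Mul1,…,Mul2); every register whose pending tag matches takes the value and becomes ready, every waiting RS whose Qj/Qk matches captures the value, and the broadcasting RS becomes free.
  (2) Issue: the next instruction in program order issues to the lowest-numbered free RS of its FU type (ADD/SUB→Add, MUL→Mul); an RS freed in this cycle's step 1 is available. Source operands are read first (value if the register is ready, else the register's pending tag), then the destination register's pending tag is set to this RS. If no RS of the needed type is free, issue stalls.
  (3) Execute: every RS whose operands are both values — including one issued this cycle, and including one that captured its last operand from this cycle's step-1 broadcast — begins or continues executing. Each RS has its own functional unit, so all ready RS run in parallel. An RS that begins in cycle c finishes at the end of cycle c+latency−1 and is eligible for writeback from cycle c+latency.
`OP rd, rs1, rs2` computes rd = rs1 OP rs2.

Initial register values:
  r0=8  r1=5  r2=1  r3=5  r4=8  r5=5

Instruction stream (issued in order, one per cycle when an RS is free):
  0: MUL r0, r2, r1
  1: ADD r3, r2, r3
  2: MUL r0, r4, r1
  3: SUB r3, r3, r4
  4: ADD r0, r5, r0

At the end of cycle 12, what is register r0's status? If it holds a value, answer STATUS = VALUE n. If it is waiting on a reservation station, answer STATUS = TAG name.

STATUS = VALUE 45

c1: issue MUL r0<-Mul1 | r0:Mul1,r1:5,r2:1,r3:5,r4:8,r5:5
c2: issue ADD r3<-Add1 | r0:Mul1,r1:5,r2:1,r3:Add1,r4:8,r5:5
c3: issue MUL r0<-Mul2 | r0:Mul2,r1:5,r2:1,r3:Add1,r4:8,r5:5
c4: issue SUB r3<-Add2 | r0:Mul2,r1:5,r2:1,r3:Add2,r4:8,r5:5
c5: CDB Add1=6; issue ADD r0<-Add1 | r0:Add1,r1:5,r2:1,r3:Add2,r4:8,r5:5
c6: CDB Mul1=5 | r0:Add1,r1:5,r2:1,r3:Add2,r4:8,r5:5
c7: - | r0:Add1,r1:5,r2:1,r3:Add2,r4:8,r5:5
c8: CDB Add2=-2 | r0:Add1,r1:5,r2:1,r3:-2,r4:8,r5:5
c9: CDB Mul2=40 | r0:Add1,r1:5,r2:1,r3:-2,r4:8,r5:5
c10: - | r0:Add1,r1:5,r2:1,r3:-2,r4:8,r5:5
c11: - | r0:Add1,r1:5,r2:1,r3:-2,r4:8,r5:5
c12: CDB Add1=45 | r0:45,r1:5,r2:1,r3:-2,r4:8,r5:5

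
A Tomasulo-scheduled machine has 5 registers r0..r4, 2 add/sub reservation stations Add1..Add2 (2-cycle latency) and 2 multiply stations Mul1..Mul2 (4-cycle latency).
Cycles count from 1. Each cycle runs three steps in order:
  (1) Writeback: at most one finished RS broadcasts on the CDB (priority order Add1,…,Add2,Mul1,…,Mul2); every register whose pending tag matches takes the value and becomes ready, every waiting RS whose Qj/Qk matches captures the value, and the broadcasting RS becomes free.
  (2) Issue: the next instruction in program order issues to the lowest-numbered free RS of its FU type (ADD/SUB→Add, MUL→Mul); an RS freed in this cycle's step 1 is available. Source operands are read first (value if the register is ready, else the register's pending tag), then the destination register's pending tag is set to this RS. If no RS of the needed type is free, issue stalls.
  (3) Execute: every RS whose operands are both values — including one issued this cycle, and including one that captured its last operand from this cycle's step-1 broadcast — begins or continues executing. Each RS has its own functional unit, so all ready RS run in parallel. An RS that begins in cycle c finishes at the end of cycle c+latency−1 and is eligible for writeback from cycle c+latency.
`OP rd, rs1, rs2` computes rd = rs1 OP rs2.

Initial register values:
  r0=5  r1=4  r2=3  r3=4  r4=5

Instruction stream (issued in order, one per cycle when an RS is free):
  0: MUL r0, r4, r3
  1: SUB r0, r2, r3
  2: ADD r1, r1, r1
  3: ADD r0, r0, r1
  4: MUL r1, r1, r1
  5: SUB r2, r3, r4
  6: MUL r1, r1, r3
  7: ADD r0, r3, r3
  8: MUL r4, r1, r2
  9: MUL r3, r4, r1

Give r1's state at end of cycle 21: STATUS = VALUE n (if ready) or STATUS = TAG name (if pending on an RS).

  c1: issue MUL r0<-Mul1  regs: r0:Mul1,r1:4,r2:3,r3:4,r4:5
  c2: issue SUB r0<-Add1  regs: r0:Add1,r1:4,r2:3,r3:4,r4:5
  c3: issue ADD r1<-Add2  regs: r0:Add1,r1:Add2,r2:3,r3:4,r4:5
  c4: CDB Add1=-1; issue ADD r0<-Add1  regs: r0:Add1,r1:Add2,r2:3,r3:4,r4:5
  c5: CDB Add2=8; issue MUL r1<-Mul2  regs: r0:Add1,r1:Mul2,r2:3,r3:4,r4:5
  c6: CDB Mul1=20; issue SUB r2<-Add2  regs: r0:Add1,r1:Mul2,r2:Add2,r3:4,r4:5
  c7: CDB Add1=7; issue MUL r1<-Mul1  regs: r0:7,r1:Mul1,r2:Add2,r3:4,r4:5
  c8: CDB Add2=-1; issue ADD r0<-Add1  regs: r0:Add1,r1:Mul1,r2:-1,r3:4,r4:5
  c9: CDB Mul2=64; issue MUL r4<-Mul2  regs: r0:Add1,r1:Mul1,r2:-1,r3:4,r4:Mul2
  c10: CDB Add1=8; stall  regs: r0:8,r1:Mul1,r2:-1,r3:4,r4:Mul2
  c11: stall  regs: r0:8,r1:Mul1,r2:-1,r3:4,r4:Mul2
  c12: stall  regs: r0:8,r1:Mul1,r2:-1,r3:4,r4:Mul2
  c13: CDB Mul1=256; issue MUL r3<-Mul1  regs: r0:8,r1:256,r2:-1,r3:Mul1,r4:Mul2
  c14: -  regs: r0:8,r1:256,r2:-1,r3:Mul1,r4:Mul2
  c15: -  regs: r0:8,r1:256,r2:-1,r3:Mul1,r4:Mul2
  c16: -  regs: r0:8,r1:256,r2:-1,r3:Mul1,r4:Mul2
  c17: CDB Mul2=-256  regs: r0:8,r1:256,r2:-1,r3:Mul1,r4:-256
  c18: -  regs: r0:8,r1:256,r2:-1,r3:Mul1,r4:-256
  c19: -  regs: r0:8,r1:256,r2:-1,r3:Mul1,r4:-256
  c20: -  regs: r0:8,r1:256,r2:-1,r3:Mul1,r4:-256
  c21: CDB Mul1=-65536  regs: r0:8,r1:256,r2:-1,r3:-65536,r4:-256

STATUS = VALUE 256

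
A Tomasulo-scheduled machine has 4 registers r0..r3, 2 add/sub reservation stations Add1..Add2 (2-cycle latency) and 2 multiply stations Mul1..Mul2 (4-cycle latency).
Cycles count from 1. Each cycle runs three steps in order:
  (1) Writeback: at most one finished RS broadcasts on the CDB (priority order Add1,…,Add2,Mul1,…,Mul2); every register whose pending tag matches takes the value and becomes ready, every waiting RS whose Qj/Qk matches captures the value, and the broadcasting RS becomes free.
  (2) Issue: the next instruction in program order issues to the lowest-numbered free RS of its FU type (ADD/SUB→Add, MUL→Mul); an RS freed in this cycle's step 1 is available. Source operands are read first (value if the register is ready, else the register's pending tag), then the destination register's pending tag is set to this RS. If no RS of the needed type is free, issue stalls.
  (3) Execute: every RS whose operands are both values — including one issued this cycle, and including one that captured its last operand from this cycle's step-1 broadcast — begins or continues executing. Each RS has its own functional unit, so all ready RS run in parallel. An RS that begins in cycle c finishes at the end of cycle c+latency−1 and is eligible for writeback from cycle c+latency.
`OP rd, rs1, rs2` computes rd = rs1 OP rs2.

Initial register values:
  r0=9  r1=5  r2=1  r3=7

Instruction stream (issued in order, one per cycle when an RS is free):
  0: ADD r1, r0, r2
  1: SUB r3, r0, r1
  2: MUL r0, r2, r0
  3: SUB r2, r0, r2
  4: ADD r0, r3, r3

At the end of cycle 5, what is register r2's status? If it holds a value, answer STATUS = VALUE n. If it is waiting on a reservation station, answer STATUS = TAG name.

STATUS = TAG Add1

cycle 1: issue ADD r1<-Add1 // r0:9,r1:Add1,r2:1,r3:7
cycle 2: issue SUB r3<-Add2 // r0:9,r1:Add1,r2:1,r3:Add2
cycle 3: CDB Add1=10; issue MUL r0<-Mul1 // r0:Mul1,r1:10,r2:1,r3:Add2
cycle 4: issue SUB r2<-Add1 // r0:Mul1,r1:10,r2:Add1,r3:Add2
cycle 5: CDB Add2=-1; issue ADD r0<-Add2 // r0:Add2,r1:10,r2:Add1,r3:-1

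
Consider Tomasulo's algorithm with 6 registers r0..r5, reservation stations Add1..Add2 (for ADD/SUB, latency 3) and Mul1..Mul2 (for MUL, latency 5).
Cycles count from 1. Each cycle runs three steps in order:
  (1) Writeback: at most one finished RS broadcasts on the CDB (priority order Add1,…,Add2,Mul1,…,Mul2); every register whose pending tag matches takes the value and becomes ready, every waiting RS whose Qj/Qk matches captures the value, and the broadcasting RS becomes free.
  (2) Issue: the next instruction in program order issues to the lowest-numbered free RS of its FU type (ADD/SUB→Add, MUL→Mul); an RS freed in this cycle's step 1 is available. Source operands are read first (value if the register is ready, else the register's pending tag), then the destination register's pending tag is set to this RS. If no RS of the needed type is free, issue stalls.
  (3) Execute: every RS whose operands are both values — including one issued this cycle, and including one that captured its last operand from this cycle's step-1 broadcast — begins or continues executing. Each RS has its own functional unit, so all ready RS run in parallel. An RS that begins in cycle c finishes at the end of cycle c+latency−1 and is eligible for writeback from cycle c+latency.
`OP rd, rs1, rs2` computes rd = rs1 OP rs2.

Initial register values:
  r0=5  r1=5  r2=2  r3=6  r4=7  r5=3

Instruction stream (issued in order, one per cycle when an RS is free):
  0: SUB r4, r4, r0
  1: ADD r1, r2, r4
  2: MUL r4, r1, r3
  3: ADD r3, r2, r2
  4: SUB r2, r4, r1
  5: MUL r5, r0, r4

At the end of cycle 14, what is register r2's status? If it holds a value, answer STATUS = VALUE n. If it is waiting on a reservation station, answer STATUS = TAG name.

STATUS = TAG Add1

  c1: issue SUB r4<-Add1  regs: r0:5,r1:5,r2:2,r3:6,r4:Add1,r5:3
  c2: issue ADD r1<-Add2  regs: r0:5,r1:Add2,r2:2,r3:6,r4:Add1,r5:3
  c3: issue MUL r4<-Mul1  regs: r0:5,r1:Add2,r2:2,r3:6,r4:Mul1,r5:3
  c4: CDB Add1=2; issue ADD r3<-Add1  regs: r0:5,r1:Add2,r2:2,r3:Add1,r4:Mul1,r5:3
  c5: stall  regs: r0:5,r1:Add2,r2:2,r3:Add1,r4:Mul1,r5:3
  c6: stall  regs: r0:5,r1:Add2,r2:2,r3:Add1,r4:Mul1,r5:3
  c7: CDB Add1=4; issue SUB r2<-Add1  regs: r0:5,r1:Add2,r2:Add1,r3:4,r4:Mul1,r5:3
  c8: CDB Add2=4; issue MUL r5<-Mul2  regs: r0:5,r1:4,r2:Add1,r3:4,r4:Mul1,r5:Mul2
  c9: -  regs: r0:5,r1:4,r2:Add1,r3:4,r4:Mul1,r5:Mul2
  c10: -  regs: r0:5,r1:4,r2:Add1,r3:4,r4:Mul1,r5:Mul2
  c11: -  regs: r0:5,r1:4,r2:Add1,r3:4,r4:Mul1,r5:Mul2
  c12: -  regs: r0:5,r1:4,r2:Add1,r3:4,r4:Mul1,r5:Mul2
  c13: CDB Mul1=24  regs: r0:5,r1:4,r2:Add1,r3:4,r4:24,r5:Mul2
  c14: -  regs: r0:5,r1:4,r2:Add1,r3:4,r4:24,r5:Mul2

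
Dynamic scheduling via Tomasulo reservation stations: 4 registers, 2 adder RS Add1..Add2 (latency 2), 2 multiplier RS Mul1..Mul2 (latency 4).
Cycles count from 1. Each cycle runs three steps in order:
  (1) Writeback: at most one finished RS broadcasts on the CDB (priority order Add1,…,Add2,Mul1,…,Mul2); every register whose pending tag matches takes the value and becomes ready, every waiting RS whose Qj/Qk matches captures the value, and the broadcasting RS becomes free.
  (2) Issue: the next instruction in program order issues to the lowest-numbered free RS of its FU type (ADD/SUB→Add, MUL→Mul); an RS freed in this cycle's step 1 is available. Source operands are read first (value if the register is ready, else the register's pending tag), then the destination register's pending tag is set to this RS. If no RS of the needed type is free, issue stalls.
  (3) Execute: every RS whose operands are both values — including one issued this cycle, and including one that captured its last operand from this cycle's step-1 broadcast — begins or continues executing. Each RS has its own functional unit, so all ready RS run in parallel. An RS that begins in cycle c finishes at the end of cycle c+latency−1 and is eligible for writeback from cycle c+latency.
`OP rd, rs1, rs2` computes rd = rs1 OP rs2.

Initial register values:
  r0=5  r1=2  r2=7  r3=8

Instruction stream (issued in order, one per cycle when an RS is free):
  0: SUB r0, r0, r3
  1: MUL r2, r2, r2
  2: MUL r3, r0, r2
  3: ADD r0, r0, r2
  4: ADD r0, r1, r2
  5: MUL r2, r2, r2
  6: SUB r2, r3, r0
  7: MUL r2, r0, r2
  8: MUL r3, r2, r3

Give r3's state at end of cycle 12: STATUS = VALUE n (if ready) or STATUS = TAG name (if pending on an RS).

cycle 1: issue SUB r0<-Add1 // r0:Add1,r1:2,r2:7,r3:8
cycle 2: issue MUL r2<-Mul1 // r0:Add1,r1:2,r2:Mul1,r3:8
cycle 3: CDB Add1=-3; issue MUL r3<-Mul2 // r0:-3,r1:2,r2:Mul1,r3:Mul2
cycle 4: issue ADD r0<-Add1 // r0:Add1,r1:2,r2:Mul1,r3:Mul2
cycle 5: issue ADD r0<-Add2 // r0:Add2,r1:2,r2:Mul1,r3:Mul2
cycle 6: CDB Mul1=49; issue MUL r2<-Mul1 // r0:Add2,r1:2,r2:Mul1,r3:Mul2
cycle 7: stall // r0:Add2,r1:2,r2:Mul1,r3:Mul2
cycle 8: CDB Add1=46; issue SUB r2<-Add1 // r0:Add2,r1:2,r2:Add1,r3:Mul2
cycle 9: CDB Add2=51; stall // r0:51,r1:2,r2:Add1,r3:Mul2
cycle 10: CDB Mul1=2401; issue MUL r2<-Mul1 // r0:51,r1:2,r2:Mul1,r3:Mul2
cycle 11: CDB Mul2=-147; issue MUL r3<-Mul2 // r0:51,r1:2,r2:Mul1,r3:Mul2
cycle 12: - // r0:51,r1:2,r2:Mul1,r3:Mul2

STATUS = TAG Mul2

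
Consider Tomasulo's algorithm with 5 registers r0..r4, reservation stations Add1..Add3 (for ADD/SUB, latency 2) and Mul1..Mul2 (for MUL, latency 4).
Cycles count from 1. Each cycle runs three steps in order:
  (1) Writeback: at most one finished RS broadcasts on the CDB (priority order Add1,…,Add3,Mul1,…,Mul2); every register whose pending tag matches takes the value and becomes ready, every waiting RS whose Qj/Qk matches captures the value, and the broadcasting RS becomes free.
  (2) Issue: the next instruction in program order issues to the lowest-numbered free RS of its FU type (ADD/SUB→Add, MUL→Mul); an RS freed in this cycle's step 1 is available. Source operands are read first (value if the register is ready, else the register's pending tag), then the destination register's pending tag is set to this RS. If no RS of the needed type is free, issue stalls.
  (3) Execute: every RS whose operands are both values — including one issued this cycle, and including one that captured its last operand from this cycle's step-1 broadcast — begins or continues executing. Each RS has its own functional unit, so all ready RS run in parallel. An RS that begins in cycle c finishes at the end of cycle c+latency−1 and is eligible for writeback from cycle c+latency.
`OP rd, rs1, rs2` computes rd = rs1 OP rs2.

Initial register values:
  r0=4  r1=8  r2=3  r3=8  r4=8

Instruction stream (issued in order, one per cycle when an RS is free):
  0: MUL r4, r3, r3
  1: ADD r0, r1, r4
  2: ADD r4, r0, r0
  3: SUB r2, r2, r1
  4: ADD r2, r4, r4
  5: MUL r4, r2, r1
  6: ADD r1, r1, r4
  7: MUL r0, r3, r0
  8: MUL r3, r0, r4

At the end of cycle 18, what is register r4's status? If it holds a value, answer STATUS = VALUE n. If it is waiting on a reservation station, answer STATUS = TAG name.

STATUS = VALUE 2304

c1: issue MUL r4<-Mul1 | r0:4,r1:8,r2:3,r3:8,r4:Mul1
c2: issue ADD r0<-Add1 | r0:Add1,r1:8,r2:3,r3:8,r4:Mul1
c3: issue ADD r4<-Add2 | r0:Add1,r1:8,r2:3,r3:8,r4:Add2
c4: issue SUB r2<-Add3 | r0:Add1,r1:8,r2:Add3,r3:8,r4:Add2
c5: CDB Mul1=64; stall | r0:Add1,r1:8,r2:Add3,r3:8,r4:Add2
c6: CDB Add3=-5; issue ADD r2<-Add3 | r0:Add1,r1:8,r2:Add3,r3:8,r4:Add2
c7: CDB Add1=72; issue MUL r4<-Mul1 | r0:72,r1:8,r2:Add3,r3:8,r4:Mul1
c8: issue ADD r1<-Add1 | r0:72,r1:Add1,r2:Add3,r3:8,r4:Mul1
c9: CDB Add2=144; issue MUL r0<-Mul2 | r0:Mul2,r1:Add1,r2:Add3,r3:8,r4:Mul1
c10: stall | r0:Mul2,r1:Add1,r2:Add3,r3:8,r4:Mul1
c11: CDB Add3=288; stall | r0:Mul2,r1:Add1,r2:288,r3:8,r4:Mul1
c12: stall | r0:Mul2,r1:Add1,r2:288,r3:8,r4:Mul1
c13: CDB Mul2=576; issue MUL r3<-Mul2 | r0:576,r1:Add1,r2:288,r3:Mul2,r4:Mul1
c14: - | r0:576,r1:Add1,r2:288,r3:Mul2,r4:Mul1
c15: CDB Mul1=2304 | r0:576,r1:Add1,r2:288,r3:Mul2,r4:2304
c16: - | r0:576,r1:Add1,r2:288,r3:Mul2,r4:2304
c17: CDB Add1=2312 | r0:576,r1:2312,r2:288,r3:Mul2,r4:2304
c18: - | r0:576,r1:2312,r2:288,r3:Mul2,r4:2304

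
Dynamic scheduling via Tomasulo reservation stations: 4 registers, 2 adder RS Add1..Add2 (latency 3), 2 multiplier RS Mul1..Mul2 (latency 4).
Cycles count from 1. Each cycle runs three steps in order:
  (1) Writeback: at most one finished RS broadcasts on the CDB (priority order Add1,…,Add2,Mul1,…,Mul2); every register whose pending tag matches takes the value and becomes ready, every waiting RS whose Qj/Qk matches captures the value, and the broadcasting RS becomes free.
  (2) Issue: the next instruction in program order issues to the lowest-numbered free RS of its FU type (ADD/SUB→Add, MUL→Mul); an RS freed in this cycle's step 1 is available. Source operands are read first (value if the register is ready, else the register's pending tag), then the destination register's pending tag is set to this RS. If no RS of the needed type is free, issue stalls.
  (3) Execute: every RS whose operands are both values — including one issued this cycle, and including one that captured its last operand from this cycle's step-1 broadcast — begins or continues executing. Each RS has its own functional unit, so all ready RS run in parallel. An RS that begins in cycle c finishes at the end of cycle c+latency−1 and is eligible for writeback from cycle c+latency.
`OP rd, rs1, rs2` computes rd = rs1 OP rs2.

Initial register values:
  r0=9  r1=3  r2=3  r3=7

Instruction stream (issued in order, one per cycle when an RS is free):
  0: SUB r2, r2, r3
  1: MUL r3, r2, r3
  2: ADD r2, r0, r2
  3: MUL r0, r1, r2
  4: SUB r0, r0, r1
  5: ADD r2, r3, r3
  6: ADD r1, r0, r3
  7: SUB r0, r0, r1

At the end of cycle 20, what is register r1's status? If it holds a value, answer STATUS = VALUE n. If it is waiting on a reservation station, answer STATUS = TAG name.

cycle 1: issue SUB r2<-Add1 // r0:9,r1:3,r2:Add1,r3:7
cycle 2: issue MUL r3<-Mul1 // r0:9,r1:3,r2:Add1,r3:Mul1
cycle 3: issue ADD r2<-Add2 // r0:9,r1:3,r2:Add2,r3:Mul1
cycle 4: CDB Add1=-4; issue MUL r0<-Mul2 // r0:Mul2,r1:3,r2:Add2,r3:Mul1
cycle 5: issue SUB r0<-Add1 // r0:Add1,r1:3,r2:Add2,r3:Mul1
cycle 6: stall // r0:Add1,r1:3,r2:Add2,r3:Mul1
cycle 7: CDB Add2=5; issue ADD r2<-Add2 // r0:Add1,r1:3,r2:Add2,r3:Mul1
cycle 8: CDB Mul1=-28; stall // r0:Add1,r1:3,r2:Add2,r3:-28
cycle 9: stall // r0:Add1,r1:3,r2:Add2,r3:-28
cycle 10: stall // r0:Add1,r1:3,r2:Add2,r3:-28
cycle 11: CDB Add2=-56; issue ADD r1<-Add2 // r0:Add1,r1:Add2,r2:-56,r3:-28
cycle 12: CDB Mul2=15; stall // r0:Add1,r1:Add2,r2:-56,r3:-28
cycle 13: stall // r0:Add1,r1:Add2,r2:-56,r3:-28
cycle 14: stall // r0:Add1,r1:Add2,r2:-56,r3:-28
cycle 15: CDB Add1=12; issue SUB r0<-Add1 // r0:Add1,r1:Add2,r2:-56,r3:-28
cycle 16: - // r0:Add1,r1:Add2,r2:-56,r3:-28
cycle 17: - // r0:Add1,r1:Add2,r2:-56,r3:-28
cycle 18: CDB Add2=-16 // r0:Add1,r1:-16,r2:-56,r3:-28
cycle 19: - // r0:Add1,r1:-16,r2:-56,r3:-28
cycle 20: - // r0:Add1,r1:-16,r2:-56,r3:-28

STATUS = VALUE -16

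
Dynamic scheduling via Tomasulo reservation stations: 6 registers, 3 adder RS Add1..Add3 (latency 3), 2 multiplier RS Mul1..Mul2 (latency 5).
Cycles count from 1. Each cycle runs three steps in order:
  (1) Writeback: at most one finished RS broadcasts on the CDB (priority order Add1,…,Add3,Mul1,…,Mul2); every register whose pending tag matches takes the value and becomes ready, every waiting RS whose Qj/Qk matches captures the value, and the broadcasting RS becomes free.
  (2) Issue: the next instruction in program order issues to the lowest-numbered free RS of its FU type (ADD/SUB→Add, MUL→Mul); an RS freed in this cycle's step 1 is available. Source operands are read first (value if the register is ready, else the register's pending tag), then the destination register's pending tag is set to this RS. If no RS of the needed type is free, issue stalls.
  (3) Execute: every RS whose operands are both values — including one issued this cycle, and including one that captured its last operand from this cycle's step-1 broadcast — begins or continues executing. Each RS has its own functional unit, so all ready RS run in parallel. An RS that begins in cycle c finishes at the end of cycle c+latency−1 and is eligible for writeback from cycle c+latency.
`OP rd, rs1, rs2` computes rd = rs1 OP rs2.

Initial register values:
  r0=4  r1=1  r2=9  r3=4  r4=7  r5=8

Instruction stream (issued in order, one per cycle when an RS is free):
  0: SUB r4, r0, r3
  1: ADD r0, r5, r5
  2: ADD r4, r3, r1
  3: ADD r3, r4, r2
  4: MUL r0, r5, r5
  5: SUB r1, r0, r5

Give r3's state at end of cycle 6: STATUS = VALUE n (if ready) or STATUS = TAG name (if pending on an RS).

c1: issue SUB r4<-Add1 | r0:4,r1:1,r2:9,r3:4,r4:Add1,r5:8
c2: issue ADD r0<-Add2 | r0:Add2,r1:1,r2:9,r3:4,r4:Add1,r5:8
c3: issue ADD r4<-Add3 | r0:Add2,r1:1,r2:9,r3:4,r4:Add3,r5:8
c4: CDB Add1=0; issue ADD r3<-Add1 | r0:Add2,r1:1,r2:9,r3:Add1,r4:Add3,r5:8
c5: CDB Add2=16; issue MUL r0<-Mul1 | r0:Mul1,r1:1,r2:9,r3:Add1,r4:Add3,r5:8
c6: CDB Add3=5; issue SUB r1<-Add2 | r0:Mul1,r1:Add2,r2:9,r3:Add1,r4:5,r5:8

STATUS = TAG Add1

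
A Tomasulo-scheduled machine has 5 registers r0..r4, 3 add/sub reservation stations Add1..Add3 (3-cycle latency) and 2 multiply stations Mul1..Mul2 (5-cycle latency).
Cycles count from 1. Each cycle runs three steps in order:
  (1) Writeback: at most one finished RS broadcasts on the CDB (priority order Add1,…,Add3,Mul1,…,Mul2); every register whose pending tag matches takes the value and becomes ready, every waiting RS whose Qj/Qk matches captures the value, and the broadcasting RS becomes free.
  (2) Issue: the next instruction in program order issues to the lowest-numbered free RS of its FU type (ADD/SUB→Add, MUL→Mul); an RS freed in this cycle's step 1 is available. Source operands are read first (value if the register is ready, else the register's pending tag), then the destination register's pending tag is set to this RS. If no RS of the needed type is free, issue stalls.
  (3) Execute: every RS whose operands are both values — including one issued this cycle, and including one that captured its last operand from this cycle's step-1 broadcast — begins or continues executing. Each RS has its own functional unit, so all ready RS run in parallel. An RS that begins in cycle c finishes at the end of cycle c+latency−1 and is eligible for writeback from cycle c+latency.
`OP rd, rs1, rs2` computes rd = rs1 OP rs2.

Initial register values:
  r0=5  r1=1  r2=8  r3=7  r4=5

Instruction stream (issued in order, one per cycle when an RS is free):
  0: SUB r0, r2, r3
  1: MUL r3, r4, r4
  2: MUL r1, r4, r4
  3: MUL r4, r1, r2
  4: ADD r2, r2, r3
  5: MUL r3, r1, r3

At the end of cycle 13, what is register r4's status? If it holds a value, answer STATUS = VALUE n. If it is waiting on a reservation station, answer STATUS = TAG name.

STATUS = VALUE 200

cycle 1: issue SUB r0<-Add1 // r0:Add1,r1:1,r2:8,r3:7,r4:5
cycle 2: issue MUL r3<-Mul1 // r0:Add1,r1:1,r2:8,r3:Mul1,r4:5
cycle 3: issue MUL r1<-Mul2 // r0:Add1,r1:Mul2,r2:8,r3:Mul1,r4:5
cycle 4: CDB Add1=1; stall // r0:1,r1:Mul2,r2:8,r3:Mul1,r4:5
cycle 5: stall // r0:1,r1:Mul2,r2:8,r3:Mul1,r4:5
cycle 6: stall // r0:1,r1:Mul2,r2:8,r3:Mul1,r4:5
cycle 7: CDB Mul1=25; issue MUL r4<-Mul1 // r0:1,r1:Mul2,r2:8,r3:25,r4:Mul1
cycle 8: CDB Mul2=25; issue ADD r2<-Add1 // r0:1,r1:25,r2:Add1,r3:25,r4:Mul1
cycle 9: issue MUL r3<-Mul2 // r0:1,r1:25,r2:Add1,r3:Mul2,r4:Mul1
cycle 10: - // r0:1,r1:25,r2:Add1,r3:Mul2,r4:Mul1
cycle 11: CDB Add1=33 // r0:1,r1:25,r2:33,r3:Mul2,r4:Mul1
cycle 12: - // r0:1,r1:25,r2:33,r3:Mul2,r4:Mul1
cycle 13: CDB Mul1=200 // r0:1,r1:25,r2:33,r3:Mul2,r4:200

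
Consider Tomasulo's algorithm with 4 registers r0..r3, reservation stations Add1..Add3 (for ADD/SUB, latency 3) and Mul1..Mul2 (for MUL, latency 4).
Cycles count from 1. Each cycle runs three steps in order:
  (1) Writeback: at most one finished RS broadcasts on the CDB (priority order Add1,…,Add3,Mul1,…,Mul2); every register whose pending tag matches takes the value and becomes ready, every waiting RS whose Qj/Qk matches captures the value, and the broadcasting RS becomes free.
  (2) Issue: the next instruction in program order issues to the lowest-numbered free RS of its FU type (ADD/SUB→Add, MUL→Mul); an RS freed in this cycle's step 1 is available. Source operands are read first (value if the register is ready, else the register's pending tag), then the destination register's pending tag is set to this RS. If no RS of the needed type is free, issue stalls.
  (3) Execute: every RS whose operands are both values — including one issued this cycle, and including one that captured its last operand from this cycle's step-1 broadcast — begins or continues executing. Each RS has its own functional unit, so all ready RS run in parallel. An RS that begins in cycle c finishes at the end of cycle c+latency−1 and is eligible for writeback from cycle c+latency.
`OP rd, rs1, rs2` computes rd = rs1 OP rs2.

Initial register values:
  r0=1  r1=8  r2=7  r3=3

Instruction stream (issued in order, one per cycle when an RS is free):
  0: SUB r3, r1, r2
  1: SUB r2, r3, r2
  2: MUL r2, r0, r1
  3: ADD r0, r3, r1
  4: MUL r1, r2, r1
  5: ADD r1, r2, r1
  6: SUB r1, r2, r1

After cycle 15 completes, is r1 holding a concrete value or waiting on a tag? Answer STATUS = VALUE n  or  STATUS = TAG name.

  c1: issue SUB r3<-Add1  regs: r0:1,r1:8,r2:7,r3:Add1
  c2: issue SUB r2<-Add2  regs: r0:1,r1:8,r2:Add2,r3:Add1
  c3: issue MUL r2<-Mul1  regs: r0:1,r1:8,r2:Mul1,r3:Add1
  c4: CDB Add1=1; issue ADD r0<-Add1  regs: r0:Add1,r1:8,r2:Mul1,r3:1
  c5: issue MUL r1<-Mul2  regs: r0:Add1,r1:Mul2,r2:Mul1,r3:1
  c6: issue ADD r1<-Add3  regs: r0:Add1,r1:Add3,r2:Mul1,r3:1
  c7: CDB Add1=9; issue SUB r1<-Add1  regs: r0:9,r1:Add1,r2:Mul1,r3:1
  c8: CDB Add2=-6  regs: r0:9,r1:Add1,r2:Mul1,r3:1
  c9: CDB Mul1=8  regs: r0:9,r1:Add1,r2:8,r3:1
  c10: -  regs: r0:9,r1:Add1,r2:8,r3:1
  c11: -  regs: r0:9,r1:Add1,r2:8,r3:1
  c12: -  regs: r0:9,r1:Add1,r2:8,r3:1
  c13: CDB Mul2=64  regs: r0:9,r1:Add1,r2:8,r3:1
  c14: -  regs: r0:9,r1:Add1,r2:8,r3:1
  c15: -  regs: r0:9,r1:Add1,r2:8,r3:1

STATUS = TAG Add1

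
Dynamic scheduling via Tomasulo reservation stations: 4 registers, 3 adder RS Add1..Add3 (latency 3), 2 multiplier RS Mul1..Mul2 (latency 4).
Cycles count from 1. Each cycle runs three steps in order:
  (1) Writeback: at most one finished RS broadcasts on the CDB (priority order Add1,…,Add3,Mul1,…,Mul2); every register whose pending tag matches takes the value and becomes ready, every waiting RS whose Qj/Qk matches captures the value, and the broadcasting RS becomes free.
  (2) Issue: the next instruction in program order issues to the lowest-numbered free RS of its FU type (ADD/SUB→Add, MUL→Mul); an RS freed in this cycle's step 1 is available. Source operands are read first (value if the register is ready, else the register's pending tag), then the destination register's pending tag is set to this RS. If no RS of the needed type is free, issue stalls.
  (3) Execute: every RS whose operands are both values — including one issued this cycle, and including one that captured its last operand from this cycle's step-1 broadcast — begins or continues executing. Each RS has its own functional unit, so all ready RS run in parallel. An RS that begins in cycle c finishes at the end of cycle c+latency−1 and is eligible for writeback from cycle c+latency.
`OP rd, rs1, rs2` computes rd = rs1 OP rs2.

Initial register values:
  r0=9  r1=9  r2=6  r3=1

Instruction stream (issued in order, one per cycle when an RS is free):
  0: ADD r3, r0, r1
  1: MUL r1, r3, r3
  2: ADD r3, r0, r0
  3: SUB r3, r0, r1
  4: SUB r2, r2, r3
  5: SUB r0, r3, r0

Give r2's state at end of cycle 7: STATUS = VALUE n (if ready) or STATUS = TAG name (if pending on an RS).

  c1: issue ADD r3<-Add1  regs: r0:9,r1:9,r2:6,r3:Add1
  c2: issue MUL r1<-Mul1  regs: r0:9,r1:Mul1,r2:6,r3:Add1
  c3: issue ADD r3<-Add2  regs: r0:9,r1:Mul1,r2:6,r3:Add2
  c4: CDB Add1=18; issue SUB r3<-Add1  regs: r0:9,r1:Mul1,r2:6,r3:Add1
  c5: issue SUB r2<-Add3  regs: r0:9,r1:Mul1,r2:Add3,r3:Add1
  c6: CDB Add2=18; issue SUB r0<-Add2  regs: r0:Add2,r1:Mul1,r2:Add3,r3:Add1
  c7: -  regs: r0:Add2,r1:Mul1,r2:Add3,r3:Add1

STATUS = TAG Add3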